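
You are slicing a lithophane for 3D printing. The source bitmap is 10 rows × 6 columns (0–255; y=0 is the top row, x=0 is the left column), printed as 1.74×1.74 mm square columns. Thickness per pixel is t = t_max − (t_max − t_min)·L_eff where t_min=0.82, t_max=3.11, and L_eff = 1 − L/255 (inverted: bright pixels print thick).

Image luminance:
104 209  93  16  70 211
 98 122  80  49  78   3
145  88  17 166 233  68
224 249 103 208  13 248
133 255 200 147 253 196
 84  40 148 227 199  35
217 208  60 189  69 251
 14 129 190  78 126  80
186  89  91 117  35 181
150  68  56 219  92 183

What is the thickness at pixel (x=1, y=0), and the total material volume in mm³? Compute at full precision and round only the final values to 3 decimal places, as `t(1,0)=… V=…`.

span = t_max - t_min = 3.11 - 0.82 = 2.290
L(1,0) = 209, L_eff = 1 - 209/255 = 0.180392 (inverted)
t(1,0) = 3.11 - 2.290·0.180392 = 2.697
Σt over all 10·6 pixels = 102047/850 ≈ 120.0552941
V = pitch²·Σt = 1.74²·102047/850 = 363.479

t(1,0)=2.697 V=363.479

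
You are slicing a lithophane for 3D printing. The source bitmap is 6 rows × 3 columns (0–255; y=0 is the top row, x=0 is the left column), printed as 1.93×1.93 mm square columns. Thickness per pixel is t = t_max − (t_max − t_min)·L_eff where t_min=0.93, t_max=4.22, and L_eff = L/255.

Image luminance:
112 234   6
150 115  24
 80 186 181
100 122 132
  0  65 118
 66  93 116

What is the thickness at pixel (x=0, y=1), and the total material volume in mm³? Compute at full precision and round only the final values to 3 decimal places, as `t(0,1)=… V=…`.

span = t_max - t_min = 4.22 - 0.93 = 3.290
L(0,1) = 150, L_eff = 150/255 = 0.588235
t(0,1) = 4.22 - 3.290·0.588235 = 2.285
Σt over all 6·3 pixels = 65594/1275 ≈ 51.4462745
V = pitch²·Σt = 1.93²·65594/1275 = 191.632

t(0,1)=2.285 V=191.632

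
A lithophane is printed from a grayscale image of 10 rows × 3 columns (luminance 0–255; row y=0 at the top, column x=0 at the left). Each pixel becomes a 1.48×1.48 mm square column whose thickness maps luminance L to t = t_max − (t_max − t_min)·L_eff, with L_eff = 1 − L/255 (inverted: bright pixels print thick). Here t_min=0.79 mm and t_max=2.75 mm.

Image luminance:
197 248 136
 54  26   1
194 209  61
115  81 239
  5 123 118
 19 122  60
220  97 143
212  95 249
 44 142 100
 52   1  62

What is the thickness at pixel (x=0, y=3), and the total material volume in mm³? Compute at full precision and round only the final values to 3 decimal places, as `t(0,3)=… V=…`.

t(0,3)=1.674 V=109.576

span = t_max - t_min = 2.75 - 0.79 = 1.960
L(0,3) = 115, L_eff = 1 - 115/255 = 0.549020 (inverted)
t(0,3) = 2.75 - 1.960·0.549020 = 1.674
Σt over all 10·3 pixels = 25513/510 ≈ 50.0254902
V = pitch²·Σt = 1.48²·25513/510 = 109.576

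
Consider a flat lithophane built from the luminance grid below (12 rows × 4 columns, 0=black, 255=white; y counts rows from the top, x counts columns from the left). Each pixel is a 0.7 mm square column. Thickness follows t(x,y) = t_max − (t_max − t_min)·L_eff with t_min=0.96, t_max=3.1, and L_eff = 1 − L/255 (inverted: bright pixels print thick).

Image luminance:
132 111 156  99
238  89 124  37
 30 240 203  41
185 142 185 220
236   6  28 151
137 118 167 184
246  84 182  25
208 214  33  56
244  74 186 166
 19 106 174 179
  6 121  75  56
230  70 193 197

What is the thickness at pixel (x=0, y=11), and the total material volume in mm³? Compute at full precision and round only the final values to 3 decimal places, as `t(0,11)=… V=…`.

t(0,11)=2.890 V=48.909

span = t_max - t_min = 3.1 - 0.96 = 2.140
L(0,11) = 230, L_eff = 1 - 230/255 = 0.098039 (inverted)
t(0,11) = 3.1 - 2.140·0.098039 = 2.890
Σt over all 12·4 pixels = 1272641/12750 ≈ 99.8149804
V = pitch²·Σt = 0.7²·1272641/12750 = 48.909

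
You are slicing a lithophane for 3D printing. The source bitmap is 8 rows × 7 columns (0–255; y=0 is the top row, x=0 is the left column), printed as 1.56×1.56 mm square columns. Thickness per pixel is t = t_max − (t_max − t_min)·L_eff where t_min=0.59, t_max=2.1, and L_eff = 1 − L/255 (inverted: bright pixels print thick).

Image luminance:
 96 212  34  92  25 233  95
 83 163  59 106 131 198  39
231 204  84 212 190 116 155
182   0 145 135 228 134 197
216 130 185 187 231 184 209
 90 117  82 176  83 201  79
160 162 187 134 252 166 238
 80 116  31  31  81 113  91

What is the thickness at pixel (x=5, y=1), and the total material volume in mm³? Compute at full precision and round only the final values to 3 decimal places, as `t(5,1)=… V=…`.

span = t_max - t_min = 2.1 - 0.59 = 1.510
L(5,1) = 198, L_eff = 1 - 198/255 = 0.223529 (inverted)
t(5,1) = 2.1 - 1.510·0.223529 = 1.762
Σt over all 8·7 pixels = 672987/8500 ≈ 79.1749412
V = pitch²·Σt = 1.56²·672987/8500 = 192.680

t(5,1)=1.762 V=192.680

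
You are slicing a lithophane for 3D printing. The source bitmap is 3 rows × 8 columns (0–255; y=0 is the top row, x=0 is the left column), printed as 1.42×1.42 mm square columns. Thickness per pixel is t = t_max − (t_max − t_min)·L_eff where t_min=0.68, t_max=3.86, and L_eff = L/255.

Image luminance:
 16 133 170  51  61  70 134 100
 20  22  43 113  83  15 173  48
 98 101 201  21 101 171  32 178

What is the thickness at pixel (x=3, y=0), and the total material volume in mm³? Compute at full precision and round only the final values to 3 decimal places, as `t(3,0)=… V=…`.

t(3,0)=3.224 V=132.610

span = t_max - t_min = 3.86 - 0.68 = 3.180
L(3,0) = 51, L_eff = 51/255 = 0.200000
t(3,0) = 3.86 - 3.180·0.200000 = 3.224
Σt over all 3·8 pixels = 55901/850 ≈ 65.7658824
V = pitch²·Σt = 1.42²·55901/850 = 132.610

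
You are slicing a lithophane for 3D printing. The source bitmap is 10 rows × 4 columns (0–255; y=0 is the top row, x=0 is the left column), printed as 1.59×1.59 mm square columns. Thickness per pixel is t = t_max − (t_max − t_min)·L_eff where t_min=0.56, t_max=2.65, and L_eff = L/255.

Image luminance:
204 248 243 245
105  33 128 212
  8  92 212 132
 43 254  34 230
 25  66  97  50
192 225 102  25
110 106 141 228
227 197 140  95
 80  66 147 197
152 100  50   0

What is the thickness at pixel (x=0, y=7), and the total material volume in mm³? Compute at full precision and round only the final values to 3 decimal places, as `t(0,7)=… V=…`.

t(0,7)=0.789 V=159.382

span = t_max - t_min = 2.65 - 0.56 = 2.090
L(0,7) = 227, L_eff = 227/255 = 0.890196
t(0,7) = 2.65 - 2.090·0.890196 = 0.789
Σt over all 10·4 pixels = 535877/8500 ≈ 63.0443529
V = pitch²·Σt = 1.59²·535877/8500 = 159.382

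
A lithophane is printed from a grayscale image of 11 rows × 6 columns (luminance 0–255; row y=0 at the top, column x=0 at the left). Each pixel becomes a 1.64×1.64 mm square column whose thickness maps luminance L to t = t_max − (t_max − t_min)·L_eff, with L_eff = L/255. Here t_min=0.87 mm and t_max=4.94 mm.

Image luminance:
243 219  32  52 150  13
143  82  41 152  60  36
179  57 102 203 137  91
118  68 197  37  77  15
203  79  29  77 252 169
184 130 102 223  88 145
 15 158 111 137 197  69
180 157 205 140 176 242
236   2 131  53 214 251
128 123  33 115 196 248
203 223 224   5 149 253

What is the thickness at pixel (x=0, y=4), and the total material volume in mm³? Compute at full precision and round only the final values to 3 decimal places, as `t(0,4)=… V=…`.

span = t_max - t_min = 4.94 - 0.87 = 4.070
L(0,4) = 203, L_eff = 203/255 = 0.796078
t(0,4) = 4.94 - 4.070·0.796078 = 1.700
Σt over all 11·6 pixels = 4749107/25500 ≈ 186.2394902
V = pitch²·Σt = 1.64²·4749107/25500 = 500.910

t(0,4)=1.700 V=500.910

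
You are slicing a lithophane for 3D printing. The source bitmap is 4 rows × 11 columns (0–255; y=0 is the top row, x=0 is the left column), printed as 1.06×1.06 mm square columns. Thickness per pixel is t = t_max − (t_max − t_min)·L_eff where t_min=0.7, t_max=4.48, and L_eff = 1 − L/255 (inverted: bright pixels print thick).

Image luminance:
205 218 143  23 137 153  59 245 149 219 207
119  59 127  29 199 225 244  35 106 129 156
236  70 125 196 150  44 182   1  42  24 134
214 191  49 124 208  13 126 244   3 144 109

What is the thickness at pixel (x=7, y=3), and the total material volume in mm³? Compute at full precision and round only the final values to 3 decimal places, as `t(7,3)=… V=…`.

span = t_max - t_min = 4.48 - 0.7 = 3.780
L(7,3) = 244, L_eff = 1 - 244/255 = 0.043137 (inverted)
t(7,3) = 4.48 - 3.780·0.043137 = 4.317
Σt over all 4·11 pixels = 99449/850 ≈ 116.9988235
V = pitch²·Σt = 1.06²·99449/850 = 131.460

t(7,3)=4.317 V=131.460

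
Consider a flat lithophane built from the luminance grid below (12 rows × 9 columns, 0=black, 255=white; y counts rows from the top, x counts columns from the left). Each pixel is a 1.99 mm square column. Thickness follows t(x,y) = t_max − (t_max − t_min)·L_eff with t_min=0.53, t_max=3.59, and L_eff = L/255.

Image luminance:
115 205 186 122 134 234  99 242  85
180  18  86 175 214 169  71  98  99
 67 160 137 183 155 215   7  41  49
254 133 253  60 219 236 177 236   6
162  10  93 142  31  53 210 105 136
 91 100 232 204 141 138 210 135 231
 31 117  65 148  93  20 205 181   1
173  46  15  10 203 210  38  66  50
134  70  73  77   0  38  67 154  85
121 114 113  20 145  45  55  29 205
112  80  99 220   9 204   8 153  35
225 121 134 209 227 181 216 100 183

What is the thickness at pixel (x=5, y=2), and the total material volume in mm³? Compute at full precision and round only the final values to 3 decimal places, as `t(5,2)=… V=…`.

span = t_max - t_min = 3.59 - 0.53 = 3.060
L(5,2) = 215, L_eff = 215/255 = 0.843137
t(5,2) = 3.59 - 3.060·0.843137 = 1.010
Σt over all 12·9 pixels = 228.396
V = pitch²·Σt = 1.99²·228.396 = 904.471

t(5,2)=1.010 V=904.471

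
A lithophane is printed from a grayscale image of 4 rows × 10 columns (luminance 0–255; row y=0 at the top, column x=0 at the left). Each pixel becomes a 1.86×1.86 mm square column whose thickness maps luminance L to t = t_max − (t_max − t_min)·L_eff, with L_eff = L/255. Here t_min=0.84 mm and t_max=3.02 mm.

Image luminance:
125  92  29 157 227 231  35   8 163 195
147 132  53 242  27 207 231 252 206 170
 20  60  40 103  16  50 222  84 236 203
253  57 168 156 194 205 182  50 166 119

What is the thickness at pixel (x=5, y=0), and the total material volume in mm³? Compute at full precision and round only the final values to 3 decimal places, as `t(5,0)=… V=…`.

t(5,0)=1.045 V=254.866

span = t_max - t_min = 3.02 - 0.84 = 2.180
L(5,0) = 231, L_eff = 231/255 = 0.905882
t(5,0) = 3.02 - 2.180·0.905882 = 1.045
Σt over all 4·10 pixels = 939283/12750 ≈ 73.6692549
V = pitch²·Σt = 1.86²·939283/12750 = 254.866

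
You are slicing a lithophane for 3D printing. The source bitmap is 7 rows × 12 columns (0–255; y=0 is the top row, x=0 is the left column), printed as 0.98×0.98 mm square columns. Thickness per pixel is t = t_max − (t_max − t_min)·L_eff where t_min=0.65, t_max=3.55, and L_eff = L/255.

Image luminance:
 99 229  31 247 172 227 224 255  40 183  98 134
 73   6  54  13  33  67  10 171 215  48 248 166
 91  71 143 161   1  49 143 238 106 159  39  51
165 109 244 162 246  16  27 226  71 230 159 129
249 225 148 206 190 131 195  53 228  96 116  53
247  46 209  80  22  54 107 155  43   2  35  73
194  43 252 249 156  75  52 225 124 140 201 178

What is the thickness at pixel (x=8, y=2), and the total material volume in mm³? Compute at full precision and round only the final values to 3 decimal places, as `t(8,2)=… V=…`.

t(8,2)=2.345 V=167.001

span = t_max - t_min = 3.55 - 0.65 = 2.900
L(8,2) = 106, L_eff = 106/255 = 0.415686
t(8,2) = 3.55 - 2.900·0.415686 = 2.345
Σt over all 7·12 pixels = 26083/150 ≈ 173.8866667
V = pitch²·Σt = 0.98²·26083/150 = 167.001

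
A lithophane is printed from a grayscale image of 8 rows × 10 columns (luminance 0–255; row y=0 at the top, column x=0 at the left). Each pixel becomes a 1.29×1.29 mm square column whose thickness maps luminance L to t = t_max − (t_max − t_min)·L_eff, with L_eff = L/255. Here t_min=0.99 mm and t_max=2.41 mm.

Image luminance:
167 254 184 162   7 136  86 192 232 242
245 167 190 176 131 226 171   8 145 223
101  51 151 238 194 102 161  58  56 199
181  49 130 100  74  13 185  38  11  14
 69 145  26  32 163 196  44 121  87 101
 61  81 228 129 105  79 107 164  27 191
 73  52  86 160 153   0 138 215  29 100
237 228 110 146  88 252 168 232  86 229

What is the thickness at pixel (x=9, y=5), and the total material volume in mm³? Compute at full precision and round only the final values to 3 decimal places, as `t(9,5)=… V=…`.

span = t_max - t_min = 2.41 - 0.99 = 1.420
L(9,5) = 191, L_eff = 191/255 = 0.749020
t(9,5) = 2.41 - 1.420·0.749020 = 1.346
Σt over all 8·10 pixels = 860326/6375 ≈ 134.9530980
V = pitch²·Σt = 1.29²·860326/6375 = 224.575

t(9,5)=1.346 V=224.575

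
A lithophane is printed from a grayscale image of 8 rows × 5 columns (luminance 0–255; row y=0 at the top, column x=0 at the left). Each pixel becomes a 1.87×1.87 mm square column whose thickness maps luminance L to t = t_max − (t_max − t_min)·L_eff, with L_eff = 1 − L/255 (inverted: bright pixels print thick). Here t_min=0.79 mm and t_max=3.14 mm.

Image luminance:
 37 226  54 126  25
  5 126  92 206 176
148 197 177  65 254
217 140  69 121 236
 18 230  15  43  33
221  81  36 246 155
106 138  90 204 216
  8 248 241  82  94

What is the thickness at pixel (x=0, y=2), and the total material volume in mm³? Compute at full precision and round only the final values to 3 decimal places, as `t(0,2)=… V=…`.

span = t_max - t_min = 3.14 - 0.79 = 2.350
L(0,2) = 148, L_eff = 1 - 148/255 = 0.419608 (inverted)
t(0,2) = 3.14 - 2.350·0.419608 = 2.154
Σt over all 8·5 pixels = 79.54
V = pitch²·Σt = 1.87²·79.54 = 278.143

t(0,2)=2.154 V=278.143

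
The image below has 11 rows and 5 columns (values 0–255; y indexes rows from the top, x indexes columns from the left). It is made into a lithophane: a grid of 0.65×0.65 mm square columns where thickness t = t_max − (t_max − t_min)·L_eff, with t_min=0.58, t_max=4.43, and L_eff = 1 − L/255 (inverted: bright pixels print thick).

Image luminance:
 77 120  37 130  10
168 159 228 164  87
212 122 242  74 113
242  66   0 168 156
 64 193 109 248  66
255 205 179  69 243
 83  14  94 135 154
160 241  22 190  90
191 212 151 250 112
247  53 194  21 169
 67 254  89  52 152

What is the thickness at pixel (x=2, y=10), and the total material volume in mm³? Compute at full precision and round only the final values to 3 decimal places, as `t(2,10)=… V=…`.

span = t_max - t_min = 4.43 - 0.58 = 3.850
L(2,10) = 89, L_eff = 1 - 89/255 = 0.650980 (inverted)
t(2,10) = 4.43 - 3.850·0.650980 = 1.924
Σt over all 11·5 pixels = 748121/5100 ≈ 146.6903922
V = pitch²·Σt = 0.65²·748121/5100 = 61.977

t(2,10)=1.924 V=61.977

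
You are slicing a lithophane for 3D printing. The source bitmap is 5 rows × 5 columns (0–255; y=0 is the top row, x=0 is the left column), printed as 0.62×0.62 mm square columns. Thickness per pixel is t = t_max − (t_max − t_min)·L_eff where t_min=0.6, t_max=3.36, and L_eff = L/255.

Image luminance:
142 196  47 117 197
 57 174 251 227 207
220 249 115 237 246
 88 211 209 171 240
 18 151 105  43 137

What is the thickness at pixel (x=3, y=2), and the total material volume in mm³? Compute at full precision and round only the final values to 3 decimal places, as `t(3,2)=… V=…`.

span = t_max - t_min = 3.36 - 0.6 = 2.760
L(3,2) = 237, L_eff = 237/255 = 0.929412
t(3,2) = 3.36 - 2.760·0.929412 = 0.795
Σt over all 5·5 pixels = 17047/425 ≈ 40.1105882
V = pitch²·Σt = 0.62²·17047/425 = 15.419

t(3,2)=0.795 V=15.419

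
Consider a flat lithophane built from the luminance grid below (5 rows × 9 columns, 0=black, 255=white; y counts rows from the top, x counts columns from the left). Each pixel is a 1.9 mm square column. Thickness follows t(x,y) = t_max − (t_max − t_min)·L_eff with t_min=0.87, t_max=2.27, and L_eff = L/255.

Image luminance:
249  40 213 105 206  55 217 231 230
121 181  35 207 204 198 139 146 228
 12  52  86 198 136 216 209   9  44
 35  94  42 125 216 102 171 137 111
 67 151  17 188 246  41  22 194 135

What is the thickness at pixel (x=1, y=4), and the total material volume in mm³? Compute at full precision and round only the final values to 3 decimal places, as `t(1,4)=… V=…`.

t(1,4)=1.441 V=248.635

span = t_max - t_min = 2.27 - 0.87 = 1.400
L(1,4) = 151, L_eff = 151/255 = 0.592157
t(1,4) = 2.27 - 1.400·0.592157 = 1.441
Σt over all 5·9 pixels = 351257/5100 ≈ 68.8739216
V = pitch²·Σt = 1.9²·351257/5100 = 248.635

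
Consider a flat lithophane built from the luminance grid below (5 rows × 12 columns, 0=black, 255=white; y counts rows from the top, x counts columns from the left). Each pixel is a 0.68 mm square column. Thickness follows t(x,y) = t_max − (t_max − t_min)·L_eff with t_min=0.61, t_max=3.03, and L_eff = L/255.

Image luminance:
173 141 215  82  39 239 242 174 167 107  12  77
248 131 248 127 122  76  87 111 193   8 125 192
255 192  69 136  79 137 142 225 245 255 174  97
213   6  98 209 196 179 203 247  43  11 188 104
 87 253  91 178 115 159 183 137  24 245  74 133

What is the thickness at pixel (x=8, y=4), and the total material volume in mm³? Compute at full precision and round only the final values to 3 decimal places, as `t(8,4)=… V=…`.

span = t_max - t_min = 3.03 - 0.61 = 2.420
L(8,4) = 24, L_eff = 24/255 = 0.094118
t(8,4) = 3.03 - 2.420·0.094118 = 2.802
Σt over all 5·12 pixels = 210512/2125 ≈ 99.0644706
V = pitch²·Σt = 0.68²·210512/2125 = 45.807

t(8,4)=2.802 V=45.807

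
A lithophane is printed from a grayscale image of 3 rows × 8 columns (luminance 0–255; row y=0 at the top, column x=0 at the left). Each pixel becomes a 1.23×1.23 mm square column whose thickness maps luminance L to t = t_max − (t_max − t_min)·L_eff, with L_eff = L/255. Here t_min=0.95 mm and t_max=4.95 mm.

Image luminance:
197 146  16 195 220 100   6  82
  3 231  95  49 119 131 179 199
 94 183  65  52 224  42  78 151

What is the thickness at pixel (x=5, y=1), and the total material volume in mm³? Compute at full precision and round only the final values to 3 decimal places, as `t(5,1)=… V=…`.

t(5,1)=2.895 V=111.931

span = t_max - t_min = 4.95 - 0.95 = 4.000
L(5,1) = 131, L_eff = 131/255 = 0.513725
t(5,1) = 4.95 - 4.000·0.513725 = 2.895
Σt over all 3·8 pixels = 18866/255 ≈ 73.9843137
V = pitch²·Σt = 1.23²·18866/255 = 111.931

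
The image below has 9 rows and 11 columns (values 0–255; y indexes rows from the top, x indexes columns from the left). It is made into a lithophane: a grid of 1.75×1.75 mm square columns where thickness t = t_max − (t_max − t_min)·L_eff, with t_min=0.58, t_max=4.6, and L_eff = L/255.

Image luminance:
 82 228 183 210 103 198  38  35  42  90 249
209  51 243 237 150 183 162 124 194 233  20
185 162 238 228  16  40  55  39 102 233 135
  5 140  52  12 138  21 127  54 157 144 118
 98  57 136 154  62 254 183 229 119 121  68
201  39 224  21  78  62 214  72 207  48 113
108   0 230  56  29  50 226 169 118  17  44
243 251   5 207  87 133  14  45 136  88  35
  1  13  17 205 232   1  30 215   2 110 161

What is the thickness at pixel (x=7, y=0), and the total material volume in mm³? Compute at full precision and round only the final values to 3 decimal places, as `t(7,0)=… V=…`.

t(7,0)=4.048 V=829.649

span = t_max - t_min = 4.6 - 0.58 = 4.020
L(7,0) = 35, L_eff = 35/255 = 0.137255
t(7,0) = 4.6 - 4.020·0.137255 = 4.048
Σt over all 9·11 pixels = 1151349/4250 ≈ 270.9056471
V = pitch²·Σt = 1.75²·1151349/4250 = 829.649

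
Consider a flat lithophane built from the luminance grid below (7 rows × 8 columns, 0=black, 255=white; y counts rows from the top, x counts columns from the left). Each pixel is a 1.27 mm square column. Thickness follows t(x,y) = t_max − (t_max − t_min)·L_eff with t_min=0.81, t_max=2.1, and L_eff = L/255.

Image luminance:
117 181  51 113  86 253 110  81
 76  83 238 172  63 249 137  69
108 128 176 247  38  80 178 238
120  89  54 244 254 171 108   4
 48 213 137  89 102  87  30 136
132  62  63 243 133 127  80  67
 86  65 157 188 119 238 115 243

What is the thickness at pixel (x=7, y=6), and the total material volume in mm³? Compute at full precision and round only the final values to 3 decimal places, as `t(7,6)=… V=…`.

span = t_max - t_min = 2.1 - 0.81 = 1.290
L(7,6) = 243, L_eff = 243/255 = 0.952941
t(7,6) = 2.1 - 1.290·0.952941 = 0.871
Σt over all 7·8 pixels = 80.792
V = pitch²·Σt = 1.27²·80.792 = 130.309

t(7,6)=0.871 V=130.309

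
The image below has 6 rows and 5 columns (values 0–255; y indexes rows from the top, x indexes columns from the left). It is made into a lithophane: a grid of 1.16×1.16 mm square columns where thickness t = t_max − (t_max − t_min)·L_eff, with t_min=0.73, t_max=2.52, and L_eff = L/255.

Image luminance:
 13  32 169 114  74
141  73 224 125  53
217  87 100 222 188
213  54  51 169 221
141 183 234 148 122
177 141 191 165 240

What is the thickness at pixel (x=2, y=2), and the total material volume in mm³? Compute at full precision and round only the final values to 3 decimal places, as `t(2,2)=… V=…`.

t(2,2)=1.818 V=61.281

span = t_max - t_min = 2.52 - 0.73 = 1.790
L(2,2) = 100, L_eff = 100/255 = 0.392157
t(2,2) = 2.52 - 1.790·0.392157 = 1.818
Σt over all 6·5 pixels = 580661/12750 ≈ 45.5420392
V = pitch²·Σt = 1.16²·580661/12750 = 61.281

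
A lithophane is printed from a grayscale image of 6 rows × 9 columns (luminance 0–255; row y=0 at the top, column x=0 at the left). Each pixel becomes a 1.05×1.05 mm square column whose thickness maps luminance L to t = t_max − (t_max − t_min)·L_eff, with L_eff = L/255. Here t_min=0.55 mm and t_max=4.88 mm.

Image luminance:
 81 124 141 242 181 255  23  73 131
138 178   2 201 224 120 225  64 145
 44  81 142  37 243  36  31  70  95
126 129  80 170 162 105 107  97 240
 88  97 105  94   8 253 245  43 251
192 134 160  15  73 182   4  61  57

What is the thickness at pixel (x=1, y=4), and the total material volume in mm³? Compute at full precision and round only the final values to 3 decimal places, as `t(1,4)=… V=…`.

span = t_max - t_min = 4.88 - 0.55 = 4.330
L(1,4) = 97, L_eff = 97/255 = 0.380392
t(1,4) = 4.88 - 4.330·0.380392 = 3.233
Σt over all 6·9 pixels = 771959/5100 ≈ 151.3645098
V = pitch²·Σt = 1.05²·771959/5100 = 166.879

t(1,4)=3.233 V=166.879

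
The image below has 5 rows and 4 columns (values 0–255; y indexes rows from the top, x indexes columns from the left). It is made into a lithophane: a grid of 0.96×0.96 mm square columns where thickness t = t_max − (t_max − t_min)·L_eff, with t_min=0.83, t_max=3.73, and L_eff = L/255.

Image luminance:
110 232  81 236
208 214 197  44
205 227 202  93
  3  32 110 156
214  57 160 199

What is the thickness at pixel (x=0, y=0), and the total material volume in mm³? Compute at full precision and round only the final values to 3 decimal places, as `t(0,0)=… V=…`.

t(0,0)=2.479 V=37.518

span = t_max - t_min = 3.73 - 0.83 = 2.900
L(0,0) = 110, L_eff = 110/255 = 0.431373
t(0,0) = 3.73 - 2.900·0.431373 = 2.479
Σt over all 5·4 pixels = 10381/255 ≈ 40.7098039
V = pitch²·Σt = 0.96²·10381/255 = 37.518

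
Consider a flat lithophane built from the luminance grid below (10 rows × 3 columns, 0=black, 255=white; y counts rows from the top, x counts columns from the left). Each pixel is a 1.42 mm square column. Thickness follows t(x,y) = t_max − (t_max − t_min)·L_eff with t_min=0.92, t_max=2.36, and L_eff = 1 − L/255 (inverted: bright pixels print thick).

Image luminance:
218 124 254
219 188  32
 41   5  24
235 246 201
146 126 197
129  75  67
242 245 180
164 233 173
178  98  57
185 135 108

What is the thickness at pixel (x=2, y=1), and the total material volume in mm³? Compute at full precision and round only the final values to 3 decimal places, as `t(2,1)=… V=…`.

t(2,1)=1.101 V=107.178

span = t_max - t_min = 2.36 - 0.92 = 1.440
L(2,1) = 32, L_eff = 1 - 32/255 = 0.874510 (inverted)
t(2,1) = 2.36 - 1.440·0.874510 = 1.101
Σt over all 10·3 pixels = 4518/85 ≈ 53.1529412
V = pitch²·Σt = 1.42²·4518/85 = 107.178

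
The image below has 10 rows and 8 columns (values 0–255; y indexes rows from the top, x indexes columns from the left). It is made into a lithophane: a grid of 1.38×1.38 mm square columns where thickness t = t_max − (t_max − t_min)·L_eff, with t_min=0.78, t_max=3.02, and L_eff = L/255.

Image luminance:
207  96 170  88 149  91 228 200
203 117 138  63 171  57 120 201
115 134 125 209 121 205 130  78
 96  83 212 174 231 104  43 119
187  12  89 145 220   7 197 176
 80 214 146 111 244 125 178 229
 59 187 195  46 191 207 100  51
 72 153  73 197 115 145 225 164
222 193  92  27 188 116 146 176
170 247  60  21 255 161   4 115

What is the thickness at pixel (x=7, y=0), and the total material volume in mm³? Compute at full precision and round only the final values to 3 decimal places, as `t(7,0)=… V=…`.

t(7,0)=1.263 V=272.556

span = t_max - t_min = 3.02 - 0.78 = 2.240
L(7,0) = 200, L_eff = 200/255 = 0.784314
t(7,0) = 3.02 - 2.240·0.784314 = 1.263
Σt over all 10·8 pixels = 304128/2125 ≈ 143.1190588
V = pitch²·Σt = 1.38²·304128/2125 = 272.556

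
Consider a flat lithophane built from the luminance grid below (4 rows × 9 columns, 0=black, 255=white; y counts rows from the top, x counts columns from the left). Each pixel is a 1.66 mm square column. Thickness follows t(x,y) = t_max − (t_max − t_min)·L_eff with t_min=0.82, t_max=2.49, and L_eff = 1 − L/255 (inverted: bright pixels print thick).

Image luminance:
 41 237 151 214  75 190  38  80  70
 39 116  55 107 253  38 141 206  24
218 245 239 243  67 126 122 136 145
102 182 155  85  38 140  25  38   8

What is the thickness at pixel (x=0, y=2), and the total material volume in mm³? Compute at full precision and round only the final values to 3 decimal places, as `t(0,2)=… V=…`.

span = t_max - t_min = 2.49 - 0.82 = 1.670
L(0,2) = 218, L_eff = 1 - 218/255 = 0.145098 (inverted)
t(0,2) = 2.49 - 1.670·0.145098 = 2.248
Σt over all 4·9 pixels = 495241/8500 ≈ 58.2636471
V = pitch²·Σt = 1.66²·495241/8500 = 160.551

t(0,2)=2.248 V=160.551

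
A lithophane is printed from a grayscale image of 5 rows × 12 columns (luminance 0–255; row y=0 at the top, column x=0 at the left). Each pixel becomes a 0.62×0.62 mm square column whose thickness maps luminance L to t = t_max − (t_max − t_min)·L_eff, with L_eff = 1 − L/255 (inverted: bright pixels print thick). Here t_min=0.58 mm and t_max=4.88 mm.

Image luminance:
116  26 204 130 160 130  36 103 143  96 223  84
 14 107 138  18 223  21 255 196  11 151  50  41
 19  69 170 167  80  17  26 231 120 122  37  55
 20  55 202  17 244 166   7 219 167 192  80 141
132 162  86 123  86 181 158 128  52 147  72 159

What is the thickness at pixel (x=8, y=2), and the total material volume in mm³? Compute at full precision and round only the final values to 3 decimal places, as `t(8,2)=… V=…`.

span = t_max - t_min = 4.88 - 0.58 = 4.300
L(8,2) = 120, L_eff = 1 - 120/255 = 0.529412 (inverted)
t(8,2) = 4.88 - 4.300·0.529412 = 2.604
Σt over all 5·12 pixels = 76099/510 ≈ 149.2137255
V = pitch²·Σt = 0.62²·76099/510 = 57.358

t(8,2)=2.604 V=57.358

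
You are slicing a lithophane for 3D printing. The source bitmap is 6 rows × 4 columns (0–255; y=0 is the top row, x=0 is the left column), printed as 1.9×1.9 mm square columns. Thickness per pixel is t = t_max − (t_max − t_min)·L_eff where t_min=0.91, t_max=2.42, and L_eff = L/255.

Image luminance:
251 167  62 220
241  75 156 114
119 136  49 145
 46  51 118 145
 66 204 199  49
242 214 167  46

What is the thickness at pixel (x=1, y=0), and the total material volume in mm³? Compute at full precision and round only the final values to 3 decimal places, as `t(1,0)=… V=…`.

t(1,0)=1.431 V=139.510

span = t_max - t_min = 2.42 - 0.91 = 1.510
L(1,0) = 167, L_eff = 167/255 = 0.654902
t(1,0) = 2.42 - 1.510·0.654902 = 1.431
Σt over all 6·4 pixels = 164243/4250 ≈ 38.6454118
V = pitch²·Σt = 1.9²·164243/4250 = 139.510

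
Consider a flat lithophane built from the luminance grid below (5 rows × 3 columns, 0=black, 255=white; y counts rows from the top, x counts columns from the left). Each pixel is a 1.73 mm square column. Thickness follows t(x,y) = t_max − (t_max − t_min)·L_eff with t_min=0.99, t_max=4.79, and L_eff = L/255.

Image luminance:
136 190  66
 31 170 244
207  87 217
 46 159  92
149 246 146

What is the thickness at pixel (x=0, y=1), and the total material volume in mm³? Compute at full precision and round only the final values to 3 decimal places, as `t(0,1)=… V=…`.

span = t_max - t_min = 4.79 - 0.99 = 3.800
L(0,1) = 31, L_eff = 31/255 = 0.121569
t(0,1) = 4.79 - 3.800·0.121569 = 4.328
Σt over all 5·3 pixels = 200299/5100 ≈ 39.2743137
V = pitch²·Σt = 1.73²·200299/5100 = 117.544

t(0,1)=4.328 V=117.544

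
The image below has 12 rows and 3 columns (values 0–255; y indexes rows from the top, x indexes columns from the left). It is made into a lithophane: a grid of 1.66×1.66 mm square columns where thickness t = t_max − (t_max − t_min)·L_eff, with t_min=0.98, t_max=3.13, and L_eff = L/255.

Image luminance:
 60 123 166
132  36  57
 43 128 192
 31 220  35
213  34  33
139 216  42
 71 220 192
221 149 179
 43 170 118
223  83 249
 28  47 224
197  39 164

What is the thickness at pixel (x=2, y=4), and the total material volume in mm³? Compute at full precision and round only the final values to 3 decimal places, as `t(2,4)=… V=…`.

t(2,4)=2.852 V=205.555

span = t_max - t_min = 3.13 - 0.98 = 2.150
L(2,4) = 33, L_eff = 33/255 = 0.129412
t(2,4) = 3.13 - 2.150·0.129412 = 2.852
Σt over all 12·3 pixels = 380437/5100 ≈ 74.5954902
V = pitch²·Σt = 1.66²·380437/5100 = 205.555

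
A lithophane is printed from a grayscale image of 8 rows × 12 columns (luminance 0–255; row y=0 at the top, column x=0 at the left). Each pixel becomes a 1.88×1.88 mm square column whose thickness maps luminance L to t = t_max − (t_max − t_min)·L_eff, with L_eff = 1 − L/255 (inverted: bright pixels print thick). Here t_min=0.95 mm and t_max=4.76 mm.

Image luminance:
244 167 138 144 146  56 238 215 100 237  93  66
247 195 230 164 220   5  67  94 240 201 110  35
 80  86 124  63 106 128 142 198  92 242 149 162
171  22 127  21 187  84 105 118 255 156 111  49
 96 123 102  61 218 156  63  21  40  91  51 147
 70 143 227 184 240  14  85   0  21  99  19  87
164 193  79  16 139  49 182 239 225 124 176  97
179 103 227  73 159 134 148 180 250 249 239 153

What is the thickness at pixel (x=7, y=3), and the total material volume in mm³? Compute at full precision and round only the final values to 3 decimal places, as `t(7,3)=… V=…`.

t(7,3)=2.713 V=996.433

span = t_max - t_min = 4.76 - 0.95 = 3.810
L(7,3) = 118, L_eff = 1 - 118/255 = 0.537255 (inverted)
t(7,3) = 4.76 - 3.810·0.537255 = 2.713
Σt over all 8·12 pixels = 479271/1700 ≈ 281.9241176
V = pitch²·Σt = 1.88²·479271/1700 = 996.433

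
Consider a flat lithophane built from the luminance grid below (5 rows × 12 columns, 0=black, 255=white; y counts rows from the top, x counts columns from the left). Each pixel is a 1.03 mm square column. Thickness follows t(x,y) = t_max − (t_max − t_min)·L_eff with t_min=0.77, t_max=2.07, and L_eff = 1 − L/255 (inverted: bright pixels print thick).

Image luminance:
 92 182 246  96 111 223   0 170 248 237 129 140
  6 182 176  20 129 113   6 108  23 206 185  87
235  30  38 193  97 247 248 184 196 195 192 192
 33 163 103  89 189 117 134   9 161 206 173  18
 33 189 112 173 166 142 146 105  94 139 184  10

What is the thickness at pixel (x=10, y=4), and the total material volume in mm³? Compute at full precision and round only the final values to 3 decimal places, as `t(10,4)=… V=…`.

t(10,4)=1.708 V=92.552

span = t_max - t_min = 2.07 - 0.77 = 1.300
L(10,4) = 184, L_eff = 1 - 184/255 = 0.278431 (inverted)
t(10,4) = 2.07 - 1.300·0.278431 = 1.708
Σt over all 5·12 pixels = 22246/255 ≈ 87.2392157
V = pitch²·Σt = 1.03²·22246/255 = 92.552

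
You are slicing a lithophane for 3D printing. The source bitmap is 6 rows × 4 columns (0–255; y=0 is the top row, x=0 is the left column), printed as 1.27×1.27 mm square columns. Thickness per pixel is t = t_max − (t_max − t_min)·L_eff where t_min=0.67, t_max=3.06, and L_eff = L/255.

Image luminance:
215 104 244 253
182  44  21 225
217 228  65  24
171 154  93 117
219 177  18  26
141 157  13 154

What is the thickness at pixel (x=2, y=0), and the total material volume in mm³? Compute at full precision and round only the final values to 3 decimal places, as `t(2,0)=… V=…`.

span = t_max - t_min = 3.06 - 0.67 = 2.390
L(2,0) = 244, L_eff = 244/255 = 0.956863
t(2,0) = 3.06 - 2.390·0.956863 = 0.773
Σt over all 6·4 pixels = 546551/12750 ≈ 42.8667451
V = pitch²·Σt = 1.27²·546551/12750 = 69.140

t(2,0)=0.773 V=69.140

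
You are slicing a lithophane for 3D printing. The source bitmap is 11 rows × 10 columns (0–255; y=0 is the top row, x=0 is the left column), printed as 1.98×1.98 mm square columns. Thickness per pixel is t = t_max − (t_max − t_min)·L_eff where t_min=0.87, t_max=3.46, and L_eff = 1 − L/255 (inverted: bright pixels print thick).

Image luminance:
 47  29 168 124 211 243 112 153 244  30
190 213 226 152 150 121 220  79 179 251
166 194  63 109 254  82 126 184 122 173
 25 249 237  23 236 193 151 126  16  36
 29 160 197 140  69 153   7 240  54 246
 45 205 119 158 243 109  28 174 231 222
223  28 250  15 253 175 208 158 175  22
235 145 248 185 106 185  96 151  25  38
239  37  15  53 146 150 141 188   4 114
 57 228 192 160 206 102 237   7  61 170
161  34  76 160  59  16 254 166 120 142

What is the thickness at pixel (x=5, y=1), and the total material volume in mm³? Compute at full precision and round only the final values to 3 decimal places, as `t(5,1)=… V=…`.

span = t_max - t_min = 3.46 - 0.87 = 2.590
L(5,1) = 121, L_eff = 1 - 121/255 = 0.525490 (inverted)
t(5,1) = 3.46 - 2.590·0.525490 = 2.099
Σt over all 11·10 pixels = 3208259/12750 ≈ 251.6281569
V = pitch²·Σt = 1.98²·3208259/12750 = 986.483

t(5,1)=2.099 V=986.483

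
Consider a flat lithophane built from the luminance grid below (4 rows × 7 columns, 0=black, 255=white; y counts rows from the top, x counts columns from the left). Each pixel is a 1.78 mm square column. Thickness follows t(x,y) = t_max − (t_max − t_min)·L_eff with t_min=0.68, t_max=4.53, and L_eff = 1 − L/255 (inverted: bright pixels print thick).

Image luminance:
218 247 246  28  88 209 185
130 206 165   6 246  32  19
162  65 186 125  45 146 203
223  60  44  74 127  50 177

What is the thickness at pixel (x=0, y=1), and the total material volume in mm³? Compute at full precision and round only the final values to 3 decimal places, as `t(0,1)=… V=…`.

span = t_max - t_min = 4.53 - 0.68 = 3.850
L(0,1) = 130, L_eff = 1 - 130/255 = 0.490196 (inverted)
t(0,1) = 4.53 - 3.850·0.490196 = 2.643
Σt over all 4·7 pixels = 95732/1275 ≈ 75.0839216
V = pitch²·Σt = 1.78²·95732/1275 = 237.896

t(0,1)=2.643 V=237.896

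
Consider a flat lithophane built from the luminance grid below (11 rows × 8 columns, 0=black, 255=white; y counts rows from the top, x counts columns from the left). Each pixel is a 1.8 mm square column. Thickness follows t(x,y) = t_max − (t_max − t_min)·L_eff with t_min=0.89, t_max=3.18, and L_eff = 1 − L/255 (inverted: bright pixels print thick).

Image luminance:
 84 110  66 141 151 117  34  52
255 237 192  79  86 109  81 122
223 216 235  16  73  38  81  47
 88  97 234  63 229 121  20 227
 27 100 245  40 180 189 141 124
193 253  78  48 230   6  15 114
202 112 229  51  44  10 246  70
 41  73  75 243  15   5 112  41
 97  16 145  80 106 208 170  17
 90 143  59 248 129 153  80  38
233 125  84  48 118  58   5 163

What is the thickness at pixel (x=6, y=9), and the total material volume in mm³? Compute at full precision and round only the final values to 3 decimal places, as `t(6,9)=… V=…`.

t(6,9)=1.608 V=547.311

span = t_max - t_min = 3.18 - 0.89 = 2.290
L(6,9) = 80, L_eff = 1 - 80/255 = 0.686275 (inverted)
t(6,9) = 3.18 - 2.290·0.686275 = 1.608
Σt over all 11·8 pixels = 1435847/8500 ≈ 168.9231765
V = pitch²·Σt = 1.8²·1435847/8500 = 547.311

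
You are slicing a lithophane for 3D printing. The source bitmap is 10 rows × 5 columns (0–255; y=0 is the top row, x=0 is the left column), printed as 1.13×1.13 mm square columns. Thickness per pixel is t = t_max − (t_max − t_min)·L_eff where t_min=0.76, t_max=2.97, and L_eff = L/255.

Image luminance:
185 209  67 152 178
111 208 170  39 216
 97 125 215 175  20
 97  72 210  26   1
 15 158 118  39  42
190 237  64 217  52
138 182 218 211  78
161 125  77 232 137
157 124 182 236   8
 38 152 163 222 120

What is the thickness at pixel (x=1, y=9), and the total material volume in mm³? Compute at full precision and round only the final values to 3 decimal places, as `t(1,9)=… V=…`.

t(1,9)=1.653 V=115.851

span = t_max - t_min = 2.97 - 0.76 = 2.210
L(1,9) = 152, L_eff = 152/255 = 0.596078
t(1,9) = 2.97 - 2.210·0.596078 = 1.653
Σt over all 10·5 pixels = 90.728
V = pitch²·Σt = 1.13²·90.728 = 115.851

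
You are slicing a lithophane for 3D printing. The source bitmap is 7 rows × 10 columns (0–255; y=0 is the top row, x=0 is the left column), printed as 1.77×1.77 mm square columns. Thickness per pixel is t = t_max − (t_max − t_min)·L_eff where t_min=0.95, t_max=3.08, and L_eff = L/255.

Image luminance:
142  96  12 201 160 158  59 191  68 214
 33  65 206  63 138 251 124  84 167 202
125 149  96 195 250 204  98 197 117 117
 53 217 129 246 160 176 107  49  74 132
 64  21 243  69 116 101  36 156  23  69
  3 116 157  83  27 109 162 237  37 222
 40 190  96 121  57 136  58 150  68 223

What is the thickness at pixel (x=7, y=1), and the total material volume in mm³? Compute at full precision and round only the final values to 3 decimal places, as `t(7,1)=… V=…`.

t(7,1)=2.378 V=447.391

span = t_max - t_min = 3.08 - 0.95 = 2.130
L(7,1) = 84, L_eff = 84/255 = 0.329412
t(7,1) = 3.08 - 2.130·0.329412 = 2.378
Σt over all 7·10 pixels = 242767/1700 ≈ 142.8041176
V = pitch²·Σt = 1.77²·242767/1700 = 447.391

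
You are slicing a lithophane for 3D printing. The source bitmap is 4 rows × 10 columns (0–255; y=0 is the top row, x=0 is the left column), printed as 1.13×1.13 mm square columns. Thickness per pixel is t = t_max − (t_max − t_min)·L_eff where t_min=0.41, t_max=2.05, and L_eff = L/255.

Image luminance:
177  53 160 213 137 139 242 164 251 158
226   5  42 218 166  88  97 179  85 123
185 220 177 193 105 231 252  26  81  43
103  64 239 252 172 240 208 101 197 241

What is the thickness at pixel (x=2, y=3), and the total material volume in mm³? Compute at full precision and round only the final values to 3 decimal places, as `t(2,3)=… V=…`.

span = t_max - t_min = 2.05 - 0.41 = 1.640
L(2,3) = 239, L_eff = 239/255 = 0.937255
t(2,3) = 2.05 - 1.640·0.937255 = 0.513
Σt over all 4·10 pixels = 266377/6375 ≈ 41.7846275
V = pitch²·Σt = 1.13²·266377/6375 = 53.355

t(2,3)=0.513 V=53.355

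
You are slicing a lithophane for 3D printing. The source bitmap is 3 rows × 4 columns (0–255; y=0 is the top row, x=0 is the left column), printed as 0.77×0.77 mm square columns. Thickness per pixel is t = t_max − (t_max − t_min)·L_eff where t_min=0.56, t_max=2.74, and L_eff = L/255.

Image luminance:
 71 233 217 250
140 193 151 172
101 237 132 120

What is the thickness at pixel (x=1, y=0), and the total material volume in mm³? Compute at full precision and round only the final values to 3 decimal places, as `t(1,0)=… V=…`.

span = t_max - t_min = 2.74 - 0.56 = 2.180
L(1,0) = 233, L_eff = 233/255 = 0.913725
t(1,0) = 2.74 - 2.180·0.913725 = 0.748
Σt over all 3·4 pixels = 199367/12750 ≈ 15.6366275
V = pitch²·Σt = 0.77²·199367/12750 = 9.271

t(1,0)=0.748 V=9.271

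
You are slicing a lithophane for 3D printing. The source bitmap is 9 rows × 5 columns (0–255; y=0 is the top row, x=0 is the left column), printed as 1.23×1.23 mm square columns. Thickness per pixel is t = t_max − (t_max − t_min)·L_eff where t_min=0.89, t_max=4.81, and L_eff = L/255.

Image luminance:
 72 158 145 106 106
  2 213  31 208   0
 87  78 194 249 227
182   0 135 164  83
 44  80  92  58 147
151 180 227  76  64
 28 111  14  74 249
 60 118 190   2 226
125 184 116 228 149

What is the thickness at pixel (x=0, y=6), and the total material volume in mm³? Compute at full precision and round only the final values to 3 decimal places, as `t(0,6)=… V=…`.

t(0,6)=4.380 V=201.111

span = t_max - t_min = 4.81 - 0.89 = 3.920
L(0,6) = 28, L_eff = 28/255 = 0.109804
t(0,6) = 4.81 - 3.920·0.109804 = 4.380
Σt over all 9·5 pixels = 1129913/8500 ≈ 132.9309412
V = pitch²·Σt = 1.23²·1129913/8500 = 201.111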